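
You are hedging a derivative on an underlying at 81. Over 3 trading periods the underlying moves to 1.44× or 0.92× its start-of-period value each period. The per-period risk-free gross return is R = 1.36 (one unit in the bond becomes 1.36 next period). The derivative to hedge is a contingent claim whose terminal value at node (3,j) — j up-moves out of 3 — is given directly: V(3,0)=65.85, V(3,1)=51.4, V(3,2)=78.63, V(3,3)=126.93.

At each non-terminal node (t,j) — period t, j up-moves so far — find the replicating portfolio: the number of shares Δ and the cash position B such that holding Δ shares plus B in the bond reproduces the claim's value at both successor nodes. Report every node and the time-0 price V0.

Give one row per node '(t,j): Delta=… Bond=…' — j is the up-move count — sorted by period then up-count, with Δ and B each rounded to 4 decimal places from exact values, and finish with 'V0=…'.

(0,0): Delta=0.5305 Bond=-0.7484
(1,0): Delta=0.3950 Bond=9.0786
(1,1): Delta=0.5462 Bond=-2.8536
(2,0): Delta=-0.4053 Bond=67.2172
(2,1): Delta=0.4880 Bond=2.3705
(2,2): Delta=0.5530 Bond=-5.0175
V0=42.2225

Under the risk-neutral measure, an up-move has probability p* = (R−d)/(u−d) = 0.8462 and values discount at R = 1.36.
Payoff layer (t=3): V(3,0)=65.8500, V(3,1)=51.4000, V(3,2)=78.6300, V(3,3)=126.9300
Node (2,0) S=68.5584: V=(p*·51.4000+(1−p*)·65.8500)/1.36=39.4287; Δ=(51.4000−65.8500)/(98.7241−63.0737)=-0.4053; B=V−Δ·S=67.2172
Node (2,1) S=107.3088: V=(p*·78.6300+(1−p*)·51.4000)/1.36=54.7359; Δ=(78.6300−51.4000)/(154.5247−98.7241)=0.4880; B=V−Δ·S=2.3705
Node (2,2) S=167.9616: V=(p*·126.9300+(1−p*)·78.6300)/1.36=87.8671; Δ=(126.9300−78.6300)/(241.8647−154.5247)=0.5530; B=V−Δ·S=-5.0175
Node (1,0) S=74.5200: V=(p*·54.7359+(1−p*)·39.4287)/1.36=38.5154; Δ=(54.7359−39.4287)/(107.3088−68.5584)=0.3950; B=V−Δ·S=9.0786
Node (1,1) S=116.6400: V=(p*·87.8671+(1−p*)·54.7359)/1.36=60.8603; Δ=(87.8671−54.7359)/(167.9616−107.3088)=0.5462; B=V−Δ·S=-2.8536
Node (0,0) S=81.0000: V=(p*·60.8603+(1−p*)·38.5154)/1.36=42.2225; Δ=(60.8603−38.5154)/(116.6400−74.5200)=0.5305; B=V−Δ·S=-0.7484
Root portfolio cost Δ·81+B reproduces V0=42.2225.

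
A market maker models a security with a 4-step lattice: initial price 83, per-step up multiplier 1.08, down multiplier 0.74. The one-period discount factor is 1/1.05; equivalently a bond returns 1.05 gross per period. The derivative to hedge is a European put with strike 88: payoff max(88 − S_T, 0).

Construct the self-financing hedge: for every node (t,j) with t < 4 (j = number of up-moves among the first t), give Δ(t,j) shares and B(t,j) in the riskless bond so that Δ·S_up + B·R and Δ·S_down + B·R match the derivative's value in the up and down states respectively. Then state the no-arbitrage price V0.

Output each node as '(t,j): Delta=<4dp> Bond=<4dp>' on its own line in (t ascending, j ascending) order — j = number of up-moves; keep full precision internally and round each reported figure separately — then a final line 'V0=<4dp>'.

The replicating-portfolio and risk-neutral prices coincide; use p* = (1.05−0.74)/(1.08−0.74) = 0.9118 for the latter.
Payoff layer (t=4): V(4,0)=63.1111, V(4,1)=51.6757, V(4,2)=34.9862, V(4,3)=10.6285, V(4,4)=0.0000
(3,0): S=33.6336. Δ = (V_up−V_dn)/(S_up−S_dn) = (51.6757−63.1111)/(36.3243−24.8889) = -1.0000. V = [p*·51.6757 + (1−p*)·63.1111]/1.05 = 50.1759. B = V − Δ·S = 83.8095.
(3,1): S=49.0869. Δ = (V_up−V_dn)/(S_up−S_dn) = (34.9862−51.6757)/(53.0138−36.3243) = -1.0000. V = [p*·34.9862 + (1−p*)·51.6757]/1.05 = 34.7227. B = V − Δ·S = 83.8095.
(3,2): S=71.6403. Δ = (V_up−V_dn)/(S_up−S_dn) = (10.6285−34.9862)/(77.3715−53.0138) = -1.0000. V = [p*·10.6285 + (1−p*)·34.9862]/1.05 = 12.1692. B = V − Δ·S = 83.8095.
(3,3): S=104.5561. Δ = (V_up−V_dn)/(S_up−S_dn) = (0.0000−10.6285)/(112.9206−77.3715) = -0.2990. V = [p*·0.0000 + (1−p*)·10.6285]/1.05 = 0.8932. B = V − Δ·S = 32.1534.
(2,0): S=45.4508. Δ = (V_up−V_dn)/(S_up−S_dn) = (34.7227−50.1759)/(49.0869−33.6336) = -1.0000. V = [p*·34.7227 + (1−p*)·50.1759]/1.05 = 34.3678. B = V − Δ·S = 79.8186.
(2,1): S=66.3336. Δ = (V_up−V_dn)/(S_up−S_dn) = (12.1692−34.7227)/(71.6403−49.0869) = -1.0000. V = [p*·12.1692 + (1−p*)·34.7227]/1.05 = 13.4850. B = V − Δ·S = 79.8186.
(2,2): S=96.8112. Δ = (V_up−V_dn)/(S_up−S_dn) = (0.8932−12.1692)/(104.5561−71.6403) = -0.3426. V = [p*·0.8932 + (1−p*)·12.1692]/1.05 = 1.7982. B = V − Δ·S = 34.9631.
(1,0): S=61.4200. Δ = (V_up−V_dn)/(S_up−S_dn) = (13.4850−34.3678)/(66.3336−45.4508) = -1.0000. V = [p*·13.4850 + (1−p*)·34.3678]/1.05 = 14.5977. B = V − Δ·S = 76.0177.
(1,1): S=89.6400. Δ = (V_up−V_dn)/(S_up−S_dn) = (1.7982−13.4850)/(96.8112−66.3336) = -0.3835. V = [p*·1.7982 + (1−p*)·13.4850]/1.05 = 2.6946. B = V − Δ·S = 37.0676.
(0,0): S=83.0000. Δ = (V_up−V_dn)/(S_up−S_dn) = (2.6946−14.5977)/(89.6400−61.4200) = -0.4218. V = [p*·2.6946 + (1−p*)·14.5977]/1.05 = 3.5666. B = V − Δ·S = 38.5756.
Check: Δ(0,0)·S0 + B(0,0) = 3.5666 = V0.

(0,0): Delta=-0.4218 Bond=38.5756
(1,0): Delta=-1.0000 Bond=76.0177
(1,1): Delta=-0.3835 Bond=37.0676
(2,0): Delta=-1.0000 Bond=79.8186
(2,1): Delta=-1.0000 Bond=79.8186
(2,2): Delta=-0.3426 Bond=34.9631
(3,0): Delta=-1.0000 Bond=83.8095
(3,1): Delta=-1.0000 Bond=83.8095
(3,2): Delta=-1.0000 Bond=83.8095
(3,3): Delta=-0.2990 Bond=32.1534
V0=3.5666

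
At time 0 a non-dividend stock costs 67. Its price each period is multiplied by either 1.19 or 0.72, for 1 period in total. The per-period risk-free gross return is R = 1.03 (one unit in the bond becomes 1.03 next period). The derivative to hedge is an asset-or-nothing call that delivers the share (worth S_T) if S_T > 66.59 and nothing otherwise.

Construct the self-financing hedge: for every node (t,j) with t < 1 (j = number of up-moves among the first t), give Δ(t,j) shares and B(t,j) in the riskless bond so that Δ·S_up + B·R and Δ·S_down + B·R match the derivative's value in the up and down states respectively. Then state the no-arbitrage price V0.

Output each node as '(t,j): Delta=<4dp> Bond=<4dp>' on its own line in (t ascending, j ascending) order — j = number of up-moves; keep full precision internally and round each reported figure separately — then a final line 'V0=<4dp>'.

No-arbitrage ⇒ martingale measure with p* = (R−d)/(u−d) = 0.6596.
Terminal values V(1,·): V(1,0)=0.0000, V(1,1)=79.7300
Node (0,0) S=67.0000: V=(p*·79.7300+(1−p*)·0.0000)/1.03=51.0562; Δ=(79.7300−0.0000)/(79.7300−48.2400)=2.5319; B=V−Δ·S=-118.5821
Check: Δ(0,0)·S0 + B(0,0) = 51.0562 = V0.

(0,0): Delta=2.5319 Bond=-118.5821
V0=51.0562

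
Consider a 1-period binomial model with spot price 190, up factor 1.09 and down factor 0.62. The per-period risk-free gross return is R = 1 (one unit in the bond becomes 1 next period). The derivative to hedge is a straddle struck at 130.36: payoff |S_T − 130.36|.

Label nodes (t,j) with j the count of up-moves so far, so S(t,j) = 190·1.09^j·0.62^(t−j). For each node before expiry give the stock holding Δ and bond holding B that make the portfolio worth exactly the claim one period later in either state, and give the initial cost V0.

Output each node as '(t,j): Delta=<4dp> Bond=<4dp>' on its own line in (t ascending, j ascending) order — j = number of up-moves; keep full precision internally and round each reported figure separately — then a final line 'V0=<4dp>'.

(0,0): Delta=0.7187 Bond=-72.1030
V0=64.4502

The replicating-portfolio and risk-neutral prices coincide; use p* = (1−0.62)/(1.09−0.62) = 0.8085 for the latter.
Payoff layer (t=1): V(1,0)=12.5600, V(1,1)=76.7400
  t=0,j=0: stock 190.0000 → up 207.1000 (V=76.7400), down 117.8000 (V=12.5600). Price 64.4502; hedge Δ=0.7187, bond B=-72.1030.
Check: Δ(0,0)·S0 + B(0,0) = 64.4502 = V0.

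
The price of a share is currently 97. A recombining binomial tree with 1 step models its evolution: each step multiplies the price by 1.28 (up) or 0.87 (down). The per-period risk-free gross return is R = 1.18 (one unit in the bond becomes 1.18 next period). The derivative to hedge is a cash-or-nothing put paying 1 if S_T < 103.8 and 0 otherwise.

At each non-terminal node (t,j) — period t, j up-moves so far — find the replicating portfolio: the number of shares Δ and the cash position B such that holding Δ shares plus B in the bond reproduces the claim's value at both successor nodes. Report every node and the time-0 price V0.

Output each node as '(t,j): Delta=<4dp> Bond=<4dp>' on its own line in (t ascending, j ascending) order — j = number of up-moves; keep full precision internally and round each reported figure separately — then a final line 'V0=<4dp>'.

The replicating-portfolio and risk-neutral prices coincide; use p* = (1.18−0.87)/(1.28−0.87) = 0.7561 for the latter.
Terminal payoffs: V(1,0)=1.0000, V(1,1)=0.0000
Node (0,0) S=97.0000: V=(p*·0.0000+(1−p*)·1.0000)/1.18=0.2067; Δ=(0.0000−1.0000)/(124.1600−84.3900)=-0.0251; B=V−Δ·S=2.6457
Self-financing check: at every node Δ·S+B equals the discounted successor values.

(0,0): Delta=-0.0251 Bond=2.6457
V0=0.2067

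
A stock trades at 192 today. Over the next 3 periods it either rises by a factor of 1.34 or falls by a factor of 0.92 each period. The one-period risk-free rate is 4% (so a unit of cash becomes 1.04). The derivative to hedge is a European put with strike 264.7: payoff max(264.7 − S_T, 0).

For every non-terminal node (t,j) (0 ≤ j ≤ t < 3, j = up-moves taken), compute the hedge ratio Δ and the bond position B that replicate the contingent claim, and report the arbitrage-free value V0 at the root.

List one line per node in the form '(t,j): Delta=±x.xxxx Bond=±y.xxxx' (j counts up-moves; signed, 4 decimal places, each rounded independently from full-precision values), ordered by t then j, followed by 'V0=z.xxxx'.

Under the risk-neutral measure, an up-move has probability p* = (R−d)/(u−d) = 0.2857 and values discount at R = 1.04.
Terminal values V(3,·): V(3,0)=115.1919, V(3,1)=46.9382, V(3,2)=0.0000, V(3,3)=0.0000
Node (2,0) S=162.5088: V=(p*·46.9382+(1−p*)·115.1919)/1.04=92.0104; Δ=(46.9382−115.1919)/(217.7618−149.5081)=-1.0000; B=V−Δ·S=254.5192
Node (2,1) S=236.6976: V=(p*·0.0000+(1−p*)·46.9382)/1.04=32.2378; Δ=(0.0000−46.9382)/(317.1748−217.7618)=-0.4722; B=V−Δ·S=143.9954
Node (2,2) S=344.7552: V=(p*·0.0000+(1−p*)·0.0000)/1.04=0.0000; Δ=(0.0000−0.0000)/(461.9720−317.1748)=0.0000; B=V−Δ·S=0.0000
Node (1,0) S=176.6400: V=(p*·32.2378+(1−p*)·92.0104)/1.04=72.0505; Δ=(32.2378−92.0104)/(236.6976−162.5088)=-0.8057; B=V−Δ·S=214.3663
Node (1,1) S=257.2800: V=(p*·0.0000+(1−p*)·32.2378)/1.04=22.1413; Δ=(0.0000−32.2378)/(344.7552−236.6976)=-0.2983; B=V−Δ·S=98.8980
Node (0,0) S=192.0000: V=(p*·22.1413+(1−p*)·72.0505)/1.04=55.5680; Δ=(22.1413−72.0505)/(257.2800−176.6400)=-0.6189; B=V−Δ·S=174.3994
Self-financing check: at every node Δ·S+B equals the discounted successor values.

(0,0): Delta=-0.6189 Bond=174.3994
(1,0): Delta=-0.8057 Bond=214.3663
(1,1): Delta=-0.2983 Bond=98.8980
(2,0): Delta=-1.0000 Bond=254.5192
(2,1): Delta=-0.4722 Bond=143.9954
(2,2): Delta=0.0000 Bond=0.0000
V0=55.5680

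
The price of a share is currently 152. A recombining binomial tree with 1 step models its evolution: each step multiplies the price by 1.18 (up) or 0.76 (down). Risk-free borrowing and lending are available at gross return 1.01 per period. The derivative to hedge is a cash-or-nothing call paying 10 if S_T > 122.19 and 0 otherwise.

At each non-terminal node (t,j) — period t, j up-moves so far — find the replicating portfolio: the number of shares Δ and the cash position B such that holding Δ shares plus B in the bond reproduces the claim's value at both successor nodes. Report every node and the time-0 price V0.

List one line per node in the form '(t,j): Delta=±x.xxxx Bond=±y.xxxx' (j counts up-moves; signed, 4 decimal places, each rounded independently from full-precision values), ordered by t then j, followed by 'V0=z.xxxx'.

No-arbitrage ⇒ martingale measure with p* = (R−d)/(u−d) = 0.5952.
Payoff layer (t=1): V(1,0)=0.0000, V(1,1)=10.0000
(0,0): S=152.0000. Δ = (V_up−V_dn)/(S_up−S_dn) = (10.0000−0.0000)/(179.3600−115.5200) = 0.1566. V = [p*·10.0000 + (1−p*)·0.0000]/1.01 = 5.8934. B = V − Δ·S = -17.9161.
Self-financing check: at every node Δ·S+B equals the discounted successor values.

(0,0): Delta=0.1566 Bond=-17.9161
V0=5.8934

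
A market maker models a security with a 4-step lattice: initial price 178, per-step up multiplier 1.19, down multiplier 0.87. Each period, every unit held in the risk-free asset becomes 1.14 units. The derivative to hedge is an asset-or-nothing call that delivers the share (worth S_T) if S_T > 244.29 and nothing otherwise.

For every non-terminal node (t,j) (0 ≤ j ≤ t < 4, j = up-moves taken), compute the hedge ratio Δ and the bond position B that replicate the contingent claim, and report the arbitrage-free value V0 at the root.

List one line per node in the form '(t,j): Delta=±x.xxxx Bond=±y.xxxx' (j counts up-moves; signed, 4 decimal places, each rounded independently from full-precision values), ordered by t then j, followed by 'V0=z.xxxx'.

Under the risk-neutral measure, an up-move has probability p* = (R−d)/(u−d) = 0.8437 and values discount at R = 1.14.
Terminal payoffs: V(4,0)=0.0000, V(4,1)=0.0000, V(4,2)=0.0000, V(4,3)=260.9637, V(4,4)=356.9504
(3,0): S=117.2135. Δ = (V_up−V_dn)/(S_up−S_dn) = (0.0000−0.0000)/(139.4841−101.9758) = 0.0000. V = [p*·0.0000 + (1−p*)·0.0000]/1.14 = 0.0000. B = V − Δ·S = 0.0000.
(3,1): S=160.3266. Δ = (V_up−V_dn)/(S_up−S_dn) = (0.0000−0.0000)/(190.7886−139.4841) = 0.0000. V = [p*·0.0000 + (1−p*)·0.0000]/1.14 = 0.0000. B = V − Δ·S = 0.0000.
(3,2): S=219.2972. Δ = (V_up−V_dn)/(S_up−S_dn) = (260.9637−0.0000)/(260.9637−190.7886) = 3.7188. V = [p*·260.9637 + (1−p*)·0.0000]/1.14 = 193.1475. B = V − Δ·S = -622.3641.
(3,3): S=299.9583. Δ = (V_up−V_dn)/(S_up−S_dn) = (356.9504−260.9637)/(356.9504−260.9637) = 1.0000. V = [p*·356.9504 + (1−p*)·260.9637]/1.14 = 299.9583. B = V − Δ·S = 0.0000.
(2,0): S=134.7282. Δ = (V_up−V_dn)/(S_up−S_dn) = (0.0000−0.0000)/(160.3266−117.2135) = 0.0000. V = [p*·0.0000 + (1−p*)·0.0000]/1.14 = 0.0000. B = V − Δ·S = 0.0000.
(2,1): S=184.2834. Δ = (V_up−V_dn)/(S_up−S_dn) = (193.1475−0.0000)/(219.2972−160.3266) = 3.2753. V = [p*·193.1475 + (1−p*)·0.0000]/1.14 = 142.9546. B = V − Δ·S = -460.6314.
(2,2): S=252.0658. Δ = (V_up−V_dn)/(S_up−S_dn) = (299.9583−193.1475)/(299.9583−219.2972) = 1.3242. V = [p*·299.9583 + (1−p*)·193.1475]/1.14 = 248.4817. B = V − Δ·S = -85.3021.
(1,0): S=154.8600. Δ = (V_up−V_dn)/(S_up−S_dn) = (142.9546−0.0000)/(184.2834−134.7282) = 2.8848. V = [p*·142.9546 + (1−p*)·0.0000]/1.14 = 105.8052. B = V − Δ·S = -340.9278.
(1,1): S=211.8200. Δ = (V_up−V_dn)/(S_up−S_dn) = (248.4817−142.9546)/(252.0658−184.2834) = 1.5569. V = [p*·248.4817 + (1−p*)·142.9546]/1.14 = 203.5027. B = V − Δ·S = -126.2696.
(0,0): S=178.0000. Δ = (V_up−V_dn)/(S_up−S_dn) = (203.5027−105.8052)/(211.8200−154.8600) = 1.7152. V = [p*·203.5027 + (1−p*)·105.8052]/1.14 = 165.1206. B = V − Δ·S = -140.1841.
Root portfolio cost Δ·178+B reproduces V0=165.1206.

(0,0): Delta=1.7152 Bond=-140.1841
(1,0): Delta=2.8848 Bond=-340.9278
(1,1): Delta=1.5569 Bond=-126.2696
(2,0): Delta=0.0000 Bond=0.0000
(2,1): Delta=3.2753 Bond=-460.6314
(2,2): Delta=1.3242 Bond=-85.3021
(3,0): Delta=0.0000 Bond=0.0000
(3,1): Delta=0.0000 Bond=0.0000
(3,2): Delta=3.7188 Bond=-622.3641
(3,3): Delta=1.0000 Bond=0.0000
V0=165.1206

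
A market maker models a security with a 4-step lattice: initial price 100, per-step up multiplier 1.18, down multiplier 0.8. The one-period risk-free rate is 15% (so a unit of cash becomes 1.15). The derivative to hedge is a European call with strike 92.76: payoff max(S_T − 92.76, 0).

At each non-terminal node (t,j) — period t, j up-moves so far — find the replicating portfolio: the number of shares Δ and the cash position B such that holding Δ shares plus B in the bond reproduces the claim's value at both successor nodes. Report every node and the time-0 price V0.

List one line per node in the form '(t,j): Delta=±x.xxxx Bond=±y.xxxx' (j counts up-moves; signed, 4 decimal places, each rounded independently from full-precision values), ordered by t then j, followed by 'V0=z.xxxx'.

The replicating-portfolio and risk-neutral prices coincide; use p* = (1.15−0.8)/(1.18−0.8) = 0.9211 for the latter.
Terminal payoffs: V(4,0)=0.0000, V(4,1)=0.0000, V(4,2)=0.0000, V(4,3)=38.6826, V(4,4)=101.1178
(3,0): S=51.2000. Δ = (V_up−V_dn)/(S_up−S_dn) = (0.0000−0.0000)/(60.4160−40.9600) = 0.0000. V = [p*·0.0000 + (1−p*)·0.0000]/1.15 = 0.0000. B = V − Δ·S = 0.0000.
(3,1): S=75.5200. Δ = (V_up−V_dn)/(S_up−S_dn) = (0.0000−0.0000)/(89.1136−60.4160) = 0.0000. V = [p*·0.0000 + (1−p*)·0.0000]/1.15 = 0.0000. B = V − Δ·S = 0.0000.
(3,2): S=111.3920. Δ = (V_up−V_dn)/(S_up−S_dn) = (38.6826−0.0000)/(131.4426−89.1136) = 0.9139. V = [p*·38.6826 + (1−p*)·0.0000]/1.15 = 30.9815. B = V − Δ·S = -70.8148.
(3,3): S=164.3032. Δ = (V_up−V_dn)/(S_up−S_dn) = (101.1178−38.6826)/(193.8778−131.4426) = 1.0000. V = [p*·101.1178 + (1−p*)·38.6826]/1.15 = 83.6423. B = V − Δ·S = -80.6609.
(2,0): S=64.0000. Δ = (V_up−V_dn)/(S_up−S_dn) = (0.0000−0.0000)/(75.5200−51.2000) = 0.0000. V = [p*·0.0000 + (1−p*)·0.0000]/1.15 = 0.0000. B = V − Δ·S = 0.0000.
(2,1): S=94.4000. Δ = (V_up−V_dn)/(S_up−S_dn) = (30.9815−0.0000)/(111.3920−75.5200) = 0.8637. V = [p*·30.9815 + (1−p*)·0.0000]/1.15 = 24.8135. B = V − Δ·S = -56.7166.
(2,2): S=139.2400. Δ = (V_up−V_dn)/(S_up−S_dn) = (83.6423−30.9815)/(164.3032−111.3920) = 0.9953. V = [p*·83.6423 + (1−p*)·30.9815]/1.15 = 69.1173. B = V − Δ·S = -69.4640.
(1,0): S=80.0000. Δ = (V_up−V_dn)/(S_up−S_dn) = (24.8135−0.0000)/(94.4000−64.0000) = 0.8162. V = [p*·24.8135 + (1−p*)·0.0000]/1.15 = 19.8735. B = V − Δ·S = -45.4252.
(1,1): S=118.0000. Δ = (V_up−V_dn)/(S_up−S_dn) = (69.1173−24.8135)/(139.2400−94.4000) = 0.9880. V = [p*·69.1173 + (1−p*)·24.8135]/1.15 = 57.0605. B = V − Δ·S = -59.5283.
(0,0): S=100.0000. Δ = (V_up−V_dn)/(S_up−S_dn) = (57.0605−19.8735)/(118.0000−80.0000) = 0.9786. V = [p*·57.0605 + (1−p*)·19.8735]/1.15 = 47.0650. B = V − Δ·S = -50.7956.
Root portfolio cost Δ·100+B reproduces V0=47.0650.

(0,0): Delta=0.9786 Bond=-50.7956
(1,0): Delta=0.8162 Bond=-45.4252
(1,1): Delta=0.9880 Bond=-59.5283
(2,0): Delta=0.0000 Bond=0.0000
(2,1): Delta=0.8637 Bond=-56.7166
(2,2): Delta=0.9953 Bond=-69.4640
(3,0): Delta=0.0000 Bond=0.0000
(3,1): Delta=0.0000 Bond=0.0000
(3,2): Delta=0.9139 Bond=-70.8148
(3,3): Delta=1.0000 Bond=-80.6609
V0=47.0650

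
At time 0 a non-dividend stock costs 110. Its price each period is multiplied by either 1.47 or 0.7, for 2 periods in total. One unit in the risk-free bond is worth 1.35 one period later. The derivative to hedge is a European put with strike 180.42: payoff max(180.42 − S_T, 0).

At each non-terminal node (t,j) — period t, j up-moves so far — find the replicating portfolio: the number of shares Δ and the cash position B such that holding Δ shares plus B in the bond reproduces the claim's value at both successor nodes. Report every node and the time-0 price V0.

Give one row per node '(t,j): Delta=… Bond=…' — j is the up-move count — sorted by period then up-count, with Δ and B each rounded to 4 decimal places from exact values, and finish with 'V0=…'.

(0,0): Delta=-0.5771 Bond=74.8770
(1,0): Delta=-1.0000 Bond=133.6444
(1,1): Delta=-0.5400 Bond=95.0727
V0=11.3920

Risk-neutral probability p* = (R−d)/(u−d) = (1.35−0.7)/(1.47−0.7) = 0.8442.
At expiry t=2: V(2,0)=126.5200, V(2,1)=67.2300, V(2,2)=0.0000
Node (1,0) S=77.0000: V=(p*·67.2300+(1−p*)·126.5200)/1.35=56.6444; Δ=(67.2300−126.5200)/(113.1900−53.9000)=-1.0000; B=V−Δ·S=133.6444
Node (1,1) S=161.7000: V=(p*·0.0000+(1−p*)·67.2300)/1.35=7.7610; Δ=(0.0000−67.2300)/(237.6990−113.1900)=-0.5400; B=V−Δ·S=95.0727
Node (0,0) S=110.0000: V=(p*·7.7610+(1−p*)·56.6444)/1.35=11.3920; Δ=(7.7610−56.6444)/(161.7000−77.0000)=-0.5771; B=V−Δ·S=74.8770
Each (Δ,B) replicates both successor values, so the strategy is self-financing and V0 is arbitrage-free.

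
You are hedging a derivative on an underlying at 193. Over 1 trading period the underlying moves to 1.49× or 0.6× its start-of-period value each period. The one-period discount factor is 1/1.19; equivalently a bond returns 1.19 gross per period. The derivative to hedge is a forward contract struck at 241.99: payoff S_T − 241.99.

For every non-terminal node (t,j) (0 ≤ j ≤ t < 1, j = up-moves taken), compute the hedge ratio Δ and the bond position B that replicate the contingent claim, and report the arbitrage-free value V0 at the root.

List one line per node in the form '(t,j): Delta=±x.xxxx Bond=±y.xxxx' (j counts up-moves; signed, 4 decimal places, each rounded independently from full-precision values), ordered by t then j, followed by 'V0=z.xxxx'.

The replicating-portfolio and risk-neutral prices coincide; use p* = (1.19−0.6)/(1.49−0.6) = 0.6629 for the latter.
Terminal values V(1,·): V(1,0)=-126.1900, V(1,1)=45.5800
  t=0,j=0: stock 193.0000 → up 287.5700 (V=45.5800), down 115.8000 (V=-126.1900). Price -10.3529; hedge Δ=1.0000, bond B=-203.3529.
Each (Δ,B) replicates both successor values, so the strategy is self-financing and V0 is arbitrage-free.

(0,0): Delta=1.0000 Bond=-203.3529
V0=-10.3529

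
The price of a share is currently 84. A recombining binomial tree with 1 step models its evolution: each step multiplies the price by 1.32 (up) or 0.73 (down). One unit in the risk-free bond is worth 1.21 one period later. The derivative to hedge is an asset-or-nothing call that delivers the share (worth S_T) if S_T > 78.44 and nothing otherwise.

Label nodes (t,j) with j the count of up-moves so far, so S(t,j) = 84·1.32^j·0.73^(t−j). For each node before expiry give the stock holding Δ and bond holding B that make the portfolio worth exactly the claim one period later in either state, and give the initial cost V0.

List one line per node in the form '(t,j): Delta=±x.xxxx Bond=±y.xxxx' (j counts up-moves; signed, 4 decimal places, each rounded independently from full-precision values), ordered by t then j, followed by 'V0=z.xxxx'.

(0,0): Delta=2.2373 Bond=-113.3806
V0=74.5516

Under the risk-neutral measure, an up-move has probability p* = (R−d)/(u−d) = 0.8136 and values discount at R = 1.21.
Terminal payoffs: V(1,0)=0.0000, V(1,1)=110.8800
  t=0,j=0: stock 84.0000 → up 110.8800 (V=110.8800), down 61.3200 (V=0.0000). Price 74.5516; hedge Δ=2.2373, bond B=-113.3806.
Check: Δ(0,0)·S0 + B(0,0) = 74.5516 = V0.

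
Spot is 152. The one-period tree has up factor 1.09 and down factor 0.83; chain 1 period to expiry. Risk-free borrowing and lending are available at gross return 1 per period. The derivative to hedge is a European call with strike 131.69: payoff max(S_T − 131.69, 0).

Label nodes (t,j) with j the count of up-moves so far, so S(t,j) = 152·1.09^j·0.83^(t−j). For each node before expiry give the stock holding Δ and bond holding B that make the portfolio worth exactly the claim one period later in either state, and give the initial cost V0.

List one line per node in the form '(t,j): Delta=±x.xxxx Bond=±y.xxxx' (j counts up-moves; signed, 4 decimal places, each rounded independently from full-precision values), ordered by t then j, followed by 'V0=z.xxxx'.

Under the risk-neutral measure, an up-move has probability p* = (R−d)/(u−d) = 0.6538 and values discount at R = 1.
Payoff layer (t=1): V(1,0)=0.0000, V(1,1)=33.9900
(0,0): S=152.0000. Δ = (V_up−V_dn)/(S_up−S_dn) = (33.9900−0.0000)/(165.6800−126.1600) = 0.8601. V = [p*·33.9900 + (1−p*)·0.0000]/1 = 22.2242. B = V − Δ·S = -108.5065.
Each (Δ,B) replicates both successor values, so the strategy is self-financing and V0 is arbitrage-free.

(0,0): Delta=0.8601 Bond=-108.5065
V0=22.2242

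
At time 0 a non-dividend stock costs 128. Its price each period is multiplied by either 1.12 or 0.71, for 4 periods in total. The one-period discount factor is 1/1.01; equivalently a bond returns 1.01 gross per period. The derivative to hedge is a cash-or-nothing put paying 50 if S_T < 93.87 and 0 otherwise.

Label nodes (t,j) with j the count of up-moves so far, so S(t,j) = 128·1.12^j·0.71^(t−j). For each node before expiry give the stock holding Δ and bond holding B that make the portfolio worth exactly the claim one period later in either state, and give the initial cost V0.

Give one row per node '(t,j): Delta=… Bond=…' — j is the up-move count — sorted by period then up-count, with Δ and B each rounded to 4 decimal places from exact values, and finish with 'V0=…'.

(0,0): Delta=-0.3985 Bond=65.0818
(1,0): Delta=-0.7043 Bond=93.5236
(1,1): Delta=-0.3274 Bond=55.5427
(2,0): Delta=0.0000 Bond=49.0148
(2,1): Delta=-0.8680 Bond=111.1216
(2,2): Delta=-0.2018 Bond=35.9228
(3,0): Delta=0.0000 Bond=49.5050
(3,1): Delta=0.0000 Bond=49.5050
(3,2): Delta=-1.0697 Bond=135.2330
(3,3): Delta=0.0000 Bond=0.0000
V0=14.0752

Since d<R<u, set p* = (R−d)/(u−d) = 0.7317; price each node as the discounted p*-expectation of its children.
Payoff layer (t=4): V(4,0)=50.0000, V(4,1)=50.0000, V(4,2)=50.0000, V(4,3)=0.0000, V(4,4)=0.0000
(3,0): S=45.8126. Δ = (V_up−V_dn)/(S_up−S_dn) = (50.0000−50.0000)/(51.3101−32.5270) = 0.0000. V = [p*·50.0000 + (1−p*)·50.0000]/1.01 = 49.5050. B = V − Δ·S = 49.5050.
(3,1): S=72.2678. Δ = (V_up−V_dn)/(S_up−S_dn) = (50.0000−50.0000)/(80.9399−51.3101) = 0.0000. V = [p*·50.0000 + (1−p*)·50.0000]/1.01 = 49.5050. B = V − Δ·S = 49.5050.
(3,2): S=113.9999. Δ = (V_up−V_dn)/(S_up−S_dn) = (0.0000−50.0000)/(127.6799−80.9399) = -1.0697. V = [p*·0.0000 + (1−p*)·50.0000]/1.01 = 13.2818. B = V − Δ·S = 135.2330.
(3,3): S=179.8308. Δ = (V_up−V_dn)/(S_up−S_dn) = (0.0000−0.0000)/(201.4105−127.6799) = 0.0000. V = [p*·0.0000 + (1−p*)·0.0000]/1.01 = 0.0000. B = V − Δ·S = 0.0000.
(2,0): S=64.5248. Δ = (V_up−V_dn)/(S_up−S_dn) = (49.5050−49.5050)/(72.2678−45.8126) = 0.0000. V = [p*·49.5050 + (1−p*)·49.5050]/1.01 = 49.0148. B = V − Δ·S = 49.0148.
(2,1): S=101.7856. Δ = (V_up−V_dn)/(S_up−S_dn) = (13.2818−49.5050)/(113.9999−72.2678) = -0.8680. V = [p*·13.2818 + (1−p*)·49.5050]/1.01 = 22.7725. B = V − Δ·S = 111.1216.
(2,2): S=160.5632. Δ = (V_up−V_dn)/(S_up−S_dn) = (0.0000−13.2818)/(179.8308−113.9999) = -0.2018. V = [p*·0.0000 + (1−p*)·13.2818]/1.01 = 3.5281. B = V − Δ·S = 35.9228.
(1,0): S=90.8800. Δ = (V_up−V_dn)/(S_up−S_dn) = (22.7725−49.0148)/(101.7856−64.5248) = -0.7043. V = [p*·22.7725 + (1−p*)·49.0148]/1.01 = 29.5179. B = V − Δ·S = 93.5236.
(1,1): S=143.3600. Δ = (V_up−V_dn)/(S_up−S_dn) = (3.5281−22.7725)/(160.5632−101.7856) = -0.3274. V = [p*·3.5281 + (1−p*)·22.7725]/1.01 = 8.6052. B = V − Δ·S = 55.5427.
(0,0): S=128.0000. Δ = (V_up−V_dn)/(S_up−S_dn) = (8.6052−29.5179)/(143.3600−90.8800) = -0.3985. V = [p*·8.6052 + (1−p*)·29.5179]/1.01 = 14.0752. B = V − Δ·S = 65.0818.
Each (Δ,B) replicates both successor values, so the strategy is self-financing and V0 is arbitrage-free.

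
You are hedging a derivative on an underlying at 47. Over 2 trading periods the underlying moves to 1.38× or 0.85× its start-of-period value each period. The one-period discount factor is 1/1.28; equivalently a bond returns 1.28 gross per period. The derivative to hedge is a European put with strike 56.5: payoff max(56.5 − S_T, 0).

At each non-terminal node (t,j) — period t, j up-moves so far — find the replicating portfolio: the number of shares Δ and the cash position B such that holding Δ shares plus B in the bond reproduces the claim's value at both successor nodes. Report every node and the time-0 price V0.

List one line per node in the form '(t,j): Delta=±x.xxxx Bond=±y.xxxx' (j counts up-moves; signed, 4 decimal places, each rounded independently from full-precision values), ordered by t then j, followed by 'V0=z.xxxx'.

Risk-neutral probability p* = (R−d)/(u−d) = (1.28−0.85)/(1.38−0.85) = 0.8113.
At expiry t=2: V(2,0)=22.5425, V(2,1)=1.3690, V(2,2)=0.0000
(1,0): S=39.9500. Δ = (V_up−V_dn)/(S_up−S_dn) = (1.3690−22.5425)/(55.1310−33.9575) = -1.0000. V = [p*·1.3690 + (1−p*)·22.5425]/1.28 = 4.1906. B = V − Δ·S = 44.1406.
(1,1): S=64.8600. Δ = (V_up−V_dn)/(S_up−S_dn) = (0.0000−1.3690)/(89.5068−55.1310) = -0.0398. V = [p*·0.0000 + (1−p*)·1.3690]/1.28 = 0.2018. B = V − Δ·S = 2.7848.
(0,0): S=47.0000. Δ = (V_up−V_dn)/(S_up−S_dn) = (0.2018−4.1906)/(64.8600−39.9500) = -0.1601. V = [p*·0.2018 + (1−p*)·4.1906]/1.28 = 0.7456. B = V − Δ·S = 8.2717.
The time-0 hedge costs 0.7456, which is the no-arbitrage price.

(0,0): Delta=-0.1601 Bond=8.2717
(1,0): Delta=-1.0000 Bond=44.1406
(1,1): Delta=-0.0398 Bond=2.7848
V0=0.7456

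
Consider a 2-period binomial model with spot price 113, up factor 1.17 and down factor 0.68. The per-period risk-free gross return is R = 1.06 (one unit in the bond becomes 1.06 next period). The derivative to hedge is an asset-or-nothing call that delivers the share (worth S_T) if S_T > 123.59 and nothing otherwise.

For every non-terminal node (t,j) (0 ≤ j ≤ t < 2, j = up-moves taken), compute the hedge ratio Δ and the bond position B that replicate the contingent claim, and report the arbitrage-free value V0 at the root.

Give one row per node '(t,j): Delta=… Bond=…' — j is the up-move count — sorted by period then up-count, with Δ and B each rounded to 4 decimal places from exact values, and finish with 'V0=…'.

Under the risk-neutral measure, an up-move has probability p* = (R−d)/(u−d) = 0.7755 and values discount at R = 1.06.
Terminal values V(2,·): V(2,0)=0.0000, V(2,1)=0.0000, V(2,2)=154.6857
Node (1,0) S=76.8400: V=(p*·0.0000+(1−p*)·0.0000)/1.06=0.0000; Δ=(0.0000−0.0000)/(89.9028−52.2512)=0.0000; B=V−Δ·S=0.0000
Node (1,1) S=132.2100: V=(p*·154.6857+(1−p*)·0.0000)/1.06=113.1701; Δ=(154.6857−0.0000)/(154.6857−89.9028)=2.3878; B=V−Δ·S=-202.5150
Node (0,0) S=113.0000: V=(p*·113.1701+(1−p*)·0.0000)/1.06=82.7968; Δ=(113.1701−0.0000)/(132.2100−76.8400)=2.0439; B=V−Δ·S=-148.1627
Self-financing check: at every node Δ·S+B equals the discounted successor values.

(0,0): Delta=2.0439 Bond=-148.1627
(1,0): Delta=0.0000 Bond=0.0000
(1,1): Delta=2.3878 Bond=-202.5150
V0=82.7968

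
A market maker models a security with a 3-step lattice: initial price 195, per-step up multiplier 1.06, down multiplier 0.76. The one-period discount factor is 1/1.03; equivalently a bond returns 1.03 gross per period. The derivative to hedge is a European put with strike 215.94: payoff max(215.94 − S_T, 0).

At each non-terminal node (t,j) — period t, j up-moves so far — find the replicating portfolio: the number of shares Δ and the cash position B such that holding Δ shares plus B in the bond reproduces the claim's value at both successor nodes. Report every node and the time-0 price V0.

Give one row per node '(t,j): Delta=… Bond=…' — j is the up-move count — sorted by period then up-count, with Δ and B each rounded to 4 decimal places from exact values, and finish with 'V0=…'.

(0,0): Delta=-0.7872 Bond=166.9911
(1,0): Delta=-1.0000 Bond=203.5442
(1,1): Delta=-0.7702 Bond=168.4961
(2,0): Delta=-1.0000 Bond=209.6505
(2,1): Delta=-1.0000 Bond=209.6505
(2,2): Delta=-0.7519 Bond=169.5399
V0=13.4955

Risk-neutral probability p* = (R−d)/(u−d) = (1.03−0.76)/(1.06−0.76) = 0.9000.
Terminal payoffs: V(3,0)=130.3397, V(3,1)=96.5501, V(3,2)=49.4225, V(3,3)=0.0000
Node (2,0) S=112.6320: V=(p*·96.5501+(1−p*)·130.3397)/1.03=97.0185; Δ=(96.5501−130.3397)/(119.3899−85.6003)=-1.0000; B=V−Δ·S=209.6505
Node (2,1) S=157.0920: V=(p*·49.4225+(1−p*)·96.5501)/1.03=52.5585; Δ=(49.4225−96.5501)/(166.5175−119.3899)=-1.0000; B=V−Δ·S=209.6505
Node (2,2) S=219.1020: V=(p*·0.0000+(1−p*)·49.4225)/1.03=4.7983; Δ=(0.0000−49.4225)/(232.2481−166.5175)=-0.7519; B=V−Δ·S=169.5399
Node (1,0) S=148.2000: V=(p*·52.5585+(1−p*)·97.0185)/1.03=55.3442; Δ=(52.5585−97.0185)/(157.0920−112.6320)=-1.0000; B=V−Δ·S=203.5442
Node (1,1) S=206.7000: V=(p*·4.7983+(1−p*)·52.5585)/1.03=9.2955; Δ=(4.7983−52.5585)/(219.1020−157.0920)=-0.7702; B=V−Δ·S=168.4961
Node (0,0) S=195.0000: V=(p*·9.2955+(1−p*)·55.3442)/1.03=13.4955; Δ=(9.2955−55.3442)/(206.7000−148.2000)=-0.7872; B=V−Δ·S=166.9911
Root portfolio cost Δ·195+B reproduces V0=13.4955.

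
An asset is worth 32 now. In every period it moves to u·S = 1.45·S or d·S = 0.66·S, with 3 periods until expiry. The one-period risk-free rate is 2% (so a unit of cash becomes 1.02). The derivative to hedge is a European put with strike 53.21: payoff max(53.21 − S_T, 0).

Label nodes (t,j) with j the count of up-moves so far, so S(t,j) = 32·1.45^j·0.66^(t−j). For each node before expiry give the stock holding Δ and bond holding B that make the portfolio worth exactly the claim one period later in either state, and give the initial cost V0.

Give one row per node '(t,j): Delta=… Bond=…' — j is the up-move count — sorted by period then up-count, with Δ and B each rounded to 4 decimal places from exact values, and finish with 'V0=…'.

The replicating-portfolio and risk-neutral prices coincide; use p* = (1.02−0.66)/(1.45−0.66) = 0.4557 for the latter.
At expiry t=3: V(3,0)=44.0101, V(3,1)=32.9982, V(3,2)=8.8052, V(3,3)=0.0000
(2,0): S=13.9392. Δ = (V_up−V_dn)/(S_up−S_dn) = (32.9982−44.0101)/(20.2118−9.1999) = -1.0000. V = [p*·32.9982 + (1−p*)·44.0101]/1.02 = 38.2275. B = V − Δ·S = 52.1667.
(2,1): S=30.6240. Δ = (V_up−V_dn)/(S_up−S_dn) = (8.8052−32.9982)/(44.4048−20.2118) = -1.0000. V = [p*·8.8052 + (1−p*)·32.9982]/1.02 = 21.5427. B = V − Δ·S = 52.1667.
(2,2): S=67.2800. Δ = (V_up−V_dn)/(S_up−S_dn) = (0.0000−8.8052)/(97.5560−44.4048) = -0.1657. V = [p*·0.0000 + (1−p*)·8.8052]/1.02 = 4.6987. B = V − Δ·S = 15.8446.
(1,0): S=21.1200. Δ = (V_up−V_dn)/(S_up−S_dn) = (21.5427−38.2275)/(30.6240−13.9392) = -1.0000. V = [p*·21.5427 + (1−p*)·38.2275]/1.02 = 30.0238. B = V − Δ·S = 51.1438.
(1,1): S=46.4000. Δ = (V_up−V_dn)/(S_up−S_dn) = (4.6987−21.5427)/(67.2800−30.6240) = -0.4595. V = [p*·4.6987 + (1−p*)·21.5427]/1.02 = 13.5950. B = V − Δ·S = 34.9165.
(0,0): S=32.0000. Δ = (V_up−V_dn)/(S_up−S_dn) = (13.5950−30.0238)/(46.4000−21.1200) = -0.6499. V = [p*·13.5950 + (1−p*)·30.0238]/1.02 = 22.0954. B = V − Δ·S = 42.8912.
Each (Δ,B) replicates both successor values, so the strategy is self-financing and V0 is arbitrage-free.

(0,0): Delta=-0.6499 Bond=42.8912
(1,0): Delta=-1.0000 Bond=51.1438
(1,1): Delta=-0.4595 Bond=34.9165
(2,0): Delta=-1.0000 Bond=52.1667
(2,1): Delta=-1.0000 Bond=52.1667
(2,2): Delta=-0.1657 Bond=15.8446
V0=22.0954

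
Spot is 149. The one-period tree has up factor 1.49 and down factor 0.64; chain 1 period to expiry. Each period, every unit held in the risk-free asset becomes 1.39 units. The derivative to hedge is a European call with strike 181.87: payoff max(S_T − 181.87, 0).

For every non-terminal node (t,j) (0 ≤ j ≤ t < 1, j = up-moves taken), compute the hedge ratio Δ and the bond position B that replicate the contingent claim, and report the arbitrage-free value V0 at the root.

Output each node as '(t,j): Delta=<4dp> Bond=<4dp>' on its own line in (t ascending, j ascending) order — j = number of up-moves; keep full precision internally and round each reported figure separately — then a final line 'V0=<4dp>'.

No-arbitrage ⇒ martingale measure with p* = (R−d)/(u−d) = 0.8824.
Terminal payoffs: V(1,0)=0.0000, V(1,1)=40.1400
  t=0,j=0: stock 149.0000 → up 222.0100 (V=40.1400), down 95.3600 (V=0.0000). Price 25.4803; hedge Δ=0.3169, bond B=-21.7432.
Each (Δ,B) replicates both successor values, so the strategy is self-financing and V0 is arbitrage-free.

(0,0): Delta=0.3169 Bond=-21.7432
V0=25.4803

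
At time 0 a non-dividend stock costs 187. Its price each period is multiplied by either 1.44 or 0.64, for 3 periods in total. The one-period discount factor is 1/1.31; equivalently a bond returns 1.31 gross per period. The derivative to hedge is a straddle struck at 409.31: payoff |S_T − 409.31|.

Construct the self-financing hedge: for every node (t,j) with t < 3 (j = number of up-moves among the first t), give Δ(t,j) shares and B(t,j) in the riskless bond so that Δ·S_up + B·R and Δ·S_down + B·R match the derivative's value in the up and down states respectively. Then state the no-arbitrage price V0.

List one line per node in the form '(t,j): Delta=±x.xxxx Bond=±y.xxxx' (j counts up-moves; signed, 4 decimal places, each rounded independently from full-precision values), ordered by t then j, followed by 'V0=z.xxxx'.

(0,0): Delta=-0.1855 Bond=107.6546
(1,0): Delta=-1.0000 Bond=238.5117
(1,1): Delta=-0.1152 Bond=122.1127
(2,0): Delta=-1.0000 Bond=312.4504
(2,1): Delta=-1.0000 Bond=312.4504
(2,2): Delta=-0.0389 Bond=130.3814
V0=72.9737

No-arbitrage ⇒ martingale measure with p* = (R−d)/(u−d) = 0.8375.
Terminal payoffs: V(3,0)=360.2891, V(3,1)=299.0129, V(3,2)=161.1416, V(3,3)=149.0690
(2,0): S=76.5952. Δ = (V_up−V_dn)/(S_up−S_dn) = (299.0129−360.2891)/(110.2971−49.0209) = -1.0000. V = [p*·299.0129 + (1−p*)·360.2891]/1.31 = 235.8552. B = V − Δ·S = 312.4504.
(2,1): S=172.3392. Δ = (V_up−V_dn)/(S_up−S_dn) = (161.1416−299.0129)/(248.1684−110.2971) = -1.0000. V = [p*·161.1416 + (1−p*)·299.0129]/1.31 = 140.1112. B = V − Δ·S = 312.4504.
(2,2): S=387.7632. Δ = (V_up−V_dn)/(S_up−S_dn) = (149.0690−161.1416)/(558.3790−248.1684) = -0.0389. V = [p*·149.0690 + (1−p*)·161.1416]/1.31 = 115.2907. B = V − Δ·S = 130.3814.
(1,0): S=119.6800. Δ = (V_up−V_dn)/(S_up−S_dn) = (140.1112−235.8552)/(172.3392−76.5952) = -1.0000. V = [p*·140.1112 + (1−p*)·235.8552]/1.31 = 118.8317. B = V − Δ·S = 238.5117.
(1,1): S=269.2800. Δ = (V_up−V_dn)/(S_up−S_dn) = (115.2907−140.1112)/(387.7632−172.3392) = -0.1152. V = [p*·115.2907 + (1−p*)·140.1112]/1.31 = 91.0870. B = V − Δ·S = 122.1127.
(0,0): S=187.0000. Δ = (V_up−V_dn)/(S_up−S_dn) = (91.0870−118.8317)/(269.2800−119.6800) = -0.1855. V = [p*·91.0870 + (1−p*)·118.8317]/1.31 = 72.9737. B = V − Δ·S = 107.6546.
Root portfolio cost Δ·187+B reproduces V0=72.9737.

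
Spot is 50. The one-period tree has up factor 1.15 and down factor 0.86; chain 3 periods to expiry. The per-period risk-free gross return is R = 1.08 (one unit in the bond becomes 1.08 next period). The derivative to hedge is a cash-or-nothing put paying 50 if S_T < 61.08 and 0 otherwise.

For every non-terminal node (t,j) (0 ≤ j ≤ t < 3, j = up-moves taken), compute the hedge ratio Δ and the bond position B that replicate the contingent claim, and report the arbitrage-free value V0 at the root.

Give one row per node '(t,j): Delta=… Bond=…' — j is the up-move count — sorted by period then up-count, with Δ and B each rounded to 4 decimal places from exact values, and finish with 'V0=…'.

Risk-neutral probability p* = (R−d)/(u−d) = (1.08−0.86)/(1.15−0.86) = 0.7586.
Payoff layer (t=3): V(3,0)=50.0000, V(3,1)=50.0000, V(3,2)=50.0000, V(3,3)=0.0000
  t=2,j=0: stock 36.9800 → up 42.5270 (V=50.0000), down 31.8028 (V=50.0000). Price 46.2963; hedge Δ=0.0000, bond B=46.2963.
  t=2,j=1: stock 49.4500 → up 56.8675 (V=50.0000), down 42.5270 (V=50.0000). Price 46.2963; hedge Δ=0.0000, bond B=46.2963.
  t=2,j=2: stock 66.1250 → up 76.0437 (V=0.0000), down 56.8675 (V=50.0000). Price 11.1750; hedge Δ=-2.6074, bond B=183.5888.
  t=1,j=0: stock 43.0000 → up 49.4500 (V=46.2963), down 36.9800 (V=46.2963). Price 42.8669; hedge Δ=0.0000, bond B=42.8669.
  t=1,j=1: stock 57.5000 → up 66.1250 (V=11.1750), down 49.4500 (V=46.2963). Price 18.1968; hedge Δ=-2.1062, bond B=139.3048.
  t=0,j=0: stock 50.0000 → up 57.5000 (V=18.1968), down 43.0000 (V=42.8669). Price 22.3626; hedge Δ=-1.7014, bond B=107.4321.
Self-financing check: at every node Δ·S+B equals the discounted successor values.

(0,0): Delta=-1.7014 Bond=107.4321
(1,0): Delta=0.0000 Bond=42.8669
(1,1): Delta=-2.1062 Bond=139.3048
(2,0): Delta=0.0000 Bond=46.2963
(2,1): Delta=0.0000 Bond=46.2963
(2,2): Delta=-2.6074 Bond=183.5888
V0=22.3626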